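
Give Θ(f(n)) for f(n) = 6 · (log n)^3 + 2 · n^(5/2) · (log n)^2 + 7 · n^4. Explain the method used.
f(n) ∈ Θ(n^4)

Compare the terms by growth order. For large n, n^a · (log n)^b dominates n^a' · (log n)^b' iff a > a', or (a = a' and b > b'). Ranking the 3 terms shows the dominant one is 7 · n^4. Hence f(n) ∈ Θ(n^4).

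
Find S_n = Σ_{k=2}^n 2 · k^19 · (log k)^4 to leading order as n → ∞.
S_n ~ n^20 · (log n)^4 / 10

By integral comparison, S_n = ∫_1^n 2 · x^19 · (log x)^4 dx + O(n^19 · (log n)^4). For the integral, the leading term of ∫_1^n x^19 (log x)^4 dx is n^20/20 · (log n)^4 (by repeated integration by parts; each step lowers the log-exponent and produces a relatively O(1/log n) correction). Hence S_n ~ n^20 · (log n)^4 / 10.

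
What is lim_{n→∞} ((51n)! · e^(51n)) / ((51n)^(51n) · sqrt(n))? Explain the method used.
lim = sqrt(2π·51)

Stirling: (51n)! ~ sqrt(2π·51n) · (51n/e)^(51n). Hence
  (51n)! · e^(51n) / (51n)^(51n) ~ sqrt(2π·51n).
Dividing by sqrt(n): sqrt(2π·51n) / sqrt(n) = sqrt(2π·51) · n^((1−1)/2), so the limit is sqrt(2π·51).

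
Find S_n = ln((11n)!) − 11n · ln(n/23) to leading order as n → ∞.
S_n ~ 11n · (ln 253 − 1) + O(ln n)

Stirling: ln((11n)!) = 11n ln(11n) − 11n + O(ln n).
  S_n = 11n ln(11n) − 11n − 11n ln(n/23) + O(ln n)
      = 11n ln(11n) − 11n ln n + 11n ln 23 − 11n + O(ln n)
      = 11n ln 11 + 11n ln 23 − 11n + O(ln n)
      = 11n (ln 253 − 1) + O(ln n).
Numerically ln(253) − 1 ≈ 4.5334.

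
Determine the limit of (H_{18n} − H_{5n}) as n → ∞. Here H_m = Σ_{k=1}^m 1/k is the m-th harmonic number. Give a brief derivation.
lim = ln(18/5)

Euler-Maclaurin gives H_m = ln m + γ + 1/(2m) + O(1/m^2). The γ and O(1/m) terms cancel in the difference:
  H_{18n} − H_{5n} = ln(18n) − ln(5n) + O(1/n) = ln(18/5) + O(1/n).
Hence the limit is ln(18/5).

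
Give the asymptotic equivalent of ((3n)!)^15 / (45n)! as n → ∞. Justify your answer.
((3n)!)^15/(45n)! ~ ((2π·3n)^(14/2) / sqrt(15)) · 15^(−15·3n)  →  0

Write N = 3n. Stirling: N! ~ sqrt(2π N)(N/e)^N and (15N)! ~ sqrt(2π·15N)·(15N/e)^(15N).
  (N!)^15/(15N)! ~ (2π N)^(15/2) (N/e)^(15N) / [sqrt(2π·15N) (15N/e)^(15N)]
     = (2π N)^(15/2) / sqrt(2π·15N) · (N/(15N))^(15N)
     = (2π N)^((15−1)/2) / sqrt(15) · 15^(−15N).
Since 15^15 > 1, the factor 15^(−15N) decays exponentially, so the ratio → 0. Substituting N = 3n gives the stated form.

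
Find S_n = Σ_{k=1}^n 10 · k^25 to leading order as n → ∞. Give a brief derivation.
S_n ~ 5 · n^26 / 13

By integral comparison (Euler-Maclaurin), Σ_{k=1}^n 10 · k^25 = 10 · ∫_0^n x^25 dx + O(n^25) = 10 · n^26/26 = 5 · n^26 / 13 + O(n^25). (Equivalently, Faulhaber's formula gives the same leading term.)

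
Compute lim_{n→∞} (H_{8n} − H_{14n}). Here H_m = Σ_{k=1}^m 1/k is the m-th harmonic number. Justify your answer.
lim = ln(8/14) = ln(4/7)

Euler-Maclaurin gives H_m = ln m + γ + 1/(2m) + O(1/m^2). The γ and O(1/m) terms cancel in the difference:
  H_{8n} − H_{14n} = ln(8n) − ln(14n) + O(1/n) = ln(8/14) + O(1/n).
Hence the limit is ln(8/14) = ln(4/7).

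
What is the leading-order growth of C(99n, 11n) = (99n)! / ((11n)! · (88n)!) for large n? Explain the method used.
C(99n, 11n) ~ (387420489/16777216)^(11n) · sqrt(9/(16π·11n))

Write N = 11n. Apply Stirling to each factorial:
  (9N)! ~ sqrt(2π·9N) · (9N/e)^(9N),
  N! ~ sqrt(2π N) · (N/e)^N,
  (8N)! ~ sqrt(2π·8N) · (8N/e)^(8N).
The exponential factors combine to (9N)^(9N) / (N^N · (8N)^(8N)) = 9^(9N)/8^(8N) = (9^9/8^8)^N = (387420489/16777216)^N.
The square-root prefactors combine to sqrt(2π·9N) / (sqrt(2π N)·sqrt(2π·8N)) = sqrt(9 / (2π·8·N)) = sqrt(9/(16π·11n)).
Substituting N = 11n: C(99n, 11n) ~ (387420489/16777216)^(11n) · sqrt(9/(16π·11n)).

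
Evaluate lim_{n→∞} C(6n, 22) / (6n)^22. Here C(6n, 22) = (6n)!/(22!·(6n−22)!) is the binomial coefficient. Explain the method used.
lim = 1/22! = 1/1124000727777607680000

With N = 6n → ∞: C(N, 22) / N^22 = [N(N−1)…(N−21)] / (22! · N^22) = (1/22!) · 1 · (1 − 1/(6n)) · … · (1 − 21/(6n)). Each factor → 1 as N → ∞, so the limit is 1/22! = 1/1124000727777607680000.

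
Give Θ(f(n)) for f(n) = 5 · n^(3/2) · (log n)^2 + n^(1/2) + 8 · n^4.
f(n) ∈ Θ(n^4)

Compare the terms by growth order. For large n, n^a · (log n)^b dominates n^a' · (log n)^b' iff a > a', or (a = a' and b > b'). Ranking the 3 terms shows the dominant one is 8 · n^4. Hence f(n) ∈ Θ(n^4).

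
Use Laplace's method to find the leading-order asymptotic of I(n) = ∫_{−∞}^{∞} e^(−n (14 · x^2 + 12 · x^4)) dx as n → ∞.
I(n) ~ sqrt(π/(14n))

φ(x) = 14 · x^2 + 12 · x^4 has its unique global minimum at x* = 0 (since φ'(x) = 28x + 48x^3 = 0 only at x = 0 for real x with both coefficients positive, and φ → ∞ as |x| → ∞). At x* = 0, φ(0) = 0 and φ''(0) = 28. Laplace's method then gives
  I(n) ~ sqrt(2π / (n · φ''(0))) · e^(−n φ(0)) = sqrt(2π / (28n)) = sqrt(π/(14n)).
The 12 · x^4 term contributes only at subleading order (an O(1/n) relative correction).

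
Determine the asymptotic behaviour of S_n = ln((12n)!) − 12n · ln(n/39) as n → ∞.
S_n ~ 12n · (ln 468 − 1) + O(ln n)

Stirling: ln((12n)!) = 12n ln(12n) − 12n + O(ln n).
  S_n = 12n ln(12n) − 12n − 12n ln(n/39) + O(ln n)
      = 12n ln(12n) − 12n ln n + 12n ln 39 − 12n + O(ln n)
      = 12n ln 12 + 12n ln 39 − 12n + O(ln n)
      = 12n (ln 468 − 1) + O(ln n).
Numerically ln(468) − 1 ≈ 5.1485.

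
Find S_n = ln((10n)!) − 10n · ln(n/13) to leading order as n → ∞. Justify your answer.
S_n ~ 10n · (ln 130 − 1) + O(ln n)

Stirling: ln((10n)!) = 10n ln(10n) − 10n + O(ln n).
  S_n = 10n ln(10n) − 10n − 10n ln(n/13) + O(ln n)
      = 10n ln(10n) − 10n ln n + 10n ln 13 − 10n + O(ln n)
      = 10n ln 10 + 10n ln 13 − 10n + O(ln n)
      = 10n (ln 130 − 1) + O(ln n).
Numerically ln(130) − 1 ≈ 3.8675.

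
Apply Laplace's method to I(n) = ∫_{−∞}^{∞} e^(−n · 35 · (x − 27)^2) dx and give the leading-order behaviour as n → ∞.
I(n) = sqrt(π/(35n))

Here φ(x) = 35 · (x − 27)^2 has its unique minimum at x* = 27 with φ(x*) = 0 and φ''(x*) = 70. Laplace's method gives
  I(n) ~ e^(−n φ(x*)) · sqrt(2π / (n · φ''(x*))) = sqrt(2π / (70n)) = sqrt(π/(35n)).
This is exact: substituting u = (x − 27)·sqrt(35n) gives I(n) = (1/sqrt(35n)) ∫_{−∞}^{∞} e^(−u^2) du = sqrt(π/(35n)).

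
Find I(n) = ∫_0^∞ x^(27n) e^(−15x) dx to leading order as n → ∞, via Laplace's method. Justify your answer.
I(n) ~ (sqrt(2π·27n) / 15) · (27n/(15e))^(27n)

Write the integrand as exp(27n ln x − 15x) and set f(x) = 27n ln x − 15x. Then f'(x) = 27n/x − 15 = 0 at x* = 27n/15, and f''(x*) = −27n/x*^2 = −15^2/(27n). Laplace's method (interior maximum) gives
  I(n) ~ e^(f(x*)) · sqrt(2π / |f''(x*)|)
        = exp(27n ln(27n/15) − 27n) · sqrt(2π · 27n / 15^2)
        = (27n/15)^(27n) e^(−27n) · sqrt(2π·27n) / 15
        = (sqrt(2π·27n) / 15) · (27n/(15e))^(27n).
This matches Γ(27n+1)/15^(27n+1) with Stirling applied to Γ.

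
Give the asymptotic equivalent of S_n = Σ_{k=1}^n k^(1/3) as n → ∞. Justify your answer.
S_n ~ (3/4) · n^(4/3)

Integral comparison: Σ_{k=1}^n k^(1/3) = ∫_0^n x^(1/3) dx + O(n^(1/3)). The integral is n^(1 + 1/3) / (1 + 1/3) = n^((1+3)/3) / ((1+3)/3) = (3/4) · n^(4/3).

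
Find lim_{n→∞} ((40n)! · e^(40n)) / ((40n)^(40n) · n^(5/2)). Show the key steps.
lim = 0

Stirling: (40n)! ~ sqrt(2π·40n) · (40n/e)^(40n). Hence
  (40n)! · e^(40n) / (40n)^(40n) ~ sqrt(2π·40n).
Dividing by n^(5/2): sqrt(2π·40n) / n^(5/2) = sqrt(2π·40) · n^((1−5)/2), so the expression behaves like sqrt(2π·40) · n^((1−5)/2) → 0.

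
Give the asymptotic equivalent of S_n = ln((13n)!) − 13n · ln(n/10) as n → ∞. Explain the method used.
S_n ~ 13n · (ln 130 − 1) + O(ln n)

Stirling: ln((13n)!) = 13n ln(13n) − 13n + O(ln n).
  S_n = 13n ln(13n) − 13n − 13n ln(n/10) + O(ln n)
      = 13n ln(13n) − 13n ln n + 13n ln 10 − 13n + O(ln n)
      = 13n ln 13 + 13n ln 10 − 13n + O(ln n)
      = 13n (ln 130 − 1) + O(ln n).
Numerically ln(130) − 1 ≈ 3.8675.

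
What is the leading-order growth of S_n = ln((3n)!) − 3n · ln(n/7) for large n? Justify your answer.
S_n ~ 3n · (ln 21 − 1) + O(ln n)

Stirling: ln((3n)!) = 3n ln(3n) − 3n + O(ln n).
  S_n = 3n ln(3n) − 3n − 3n ln(n/7) + O(ln n)
      = 3n ln(3n) − 3n ln n + 3n ln 7 − 3n + O(ln n)
      = 3n ln 3 + 3n ln 7 − 3n + O(ln n)
      = 3n (ln 21 − 1) + O(ln n).
Numerically ln(21) − 1 ≈ 2.0445.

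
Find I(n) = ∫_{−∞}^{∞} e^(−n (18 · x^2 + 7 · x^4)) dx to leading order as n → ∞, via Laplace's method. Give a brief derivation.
I(n) ~ sqrt(π/(18n))

φ(x) = 18 · x^2 + 7 · x^4 has its unique global minimum at x* = 0 (since φ'(x) = 36x + 28x^3 = 0 only at x = 0 for real x with both coefficients positive, and φ → ∞ as |x| → ∞). At x* = 0, φ(0) = 0 and φ''(0) = 36. Laplace's method then gives
  I(n) ~ sqrt(2π / (n · φ''(0))) · e^(−n φ(0)) = sqrt(2π / (36n)) = sqrt(π/(18n)).
The 7 · x^4 term contributes only at subleading order (an O(1/n) relative correction).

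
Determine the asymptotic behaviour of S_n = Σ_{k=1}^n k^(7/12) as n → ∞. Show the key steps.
S_n ~ (12/19) · n^(19/12)

Integral comparison: Σ_{k=1}^n k^(7/12) = ∫_0^n x^(7/12) dx + O(n^(7/12)). The integral is n^(1 + 7/12) / (1 + 7/12) = n^((7+12)/12) / ((7+12)/12) = (12/19) · n^(19/12).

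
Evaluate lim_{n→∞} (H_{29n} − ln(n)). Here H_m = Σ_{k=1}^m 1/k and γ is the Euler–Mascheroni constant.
lim = ln 29 + γ

By Euler-Maclaurin, H_m = ln m + γ + O(1/m). So
  H_{29n} − ln(n) = ln(29n) + γ − ln(n) + O(1/n)
                       = ln(29/1) + γ + O(1/n).
Hence the limit is ln(29/1) + γ.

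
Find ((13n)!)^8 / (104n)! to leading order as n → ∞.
((13n)!)^8/(104n)! ~ ((2π·13n)^(7/2) / sqrt(8)) · 8^(−8·13n)  →  0

Write N = 13n. Stirling: N! ~ sqrt(2π N)(N/e)^N and (8N)! ~ sqrt(2π·8N)·(8N/e)^(8N).
  (N!)^8/(8N)! ~ (2π N)^(8/2) (N/e)^(8N) / [sqrt(2π·8N) (8N/e)^(8N)]
     = (2π N)^(8/2) / sqrt(2π·8N) · (N/(8N))^(8N)
     = (2π N)^((8−1)/2) / sqrt(8) · 8^(−8N).
Since 8^8 > 1, the factor 8^(−8N) decays exponentially, so the ratio → 0. Substituting N = 13n gives the stated form.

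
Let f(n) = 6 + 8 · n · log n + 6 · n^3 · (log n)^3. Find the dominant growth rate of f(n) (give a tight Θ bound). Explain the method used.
f(n) ∈ Θ(n^3 · (log n)^3)

Compare the terms by growth order. For large n, n^a · (log n)^b dominates n^a' · (log n)^b' iff a > a', or (a = a' and b > b'). Ranking the 3 terms shows the dominant one is 6 · n^3 · (log n)^3. Hence f(n) ∈ Θ(n^3 · (log n)^3).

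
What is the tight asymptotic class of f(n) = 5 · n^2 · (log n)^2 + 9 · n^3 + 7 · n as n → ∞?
f(n) ∈ Θ(n^3)

Compare the terms by growth order. For large n, n^a · (log n)^b dominates n^a' · (log n)^b' iff a > a', or (a = a' and b > b'). Ranking the 3 terms shows the dominant one is 9 · n^3. Hence f(n) ∈ Θ(n^3).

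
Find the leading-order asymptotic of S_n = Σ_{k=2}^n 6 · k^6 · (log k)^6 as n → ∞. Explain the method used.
S_n ~ 6 · n^7 · (log n)^6 / 7

By integral comparison, S_n = ∫_1^n 6 · x^6 · (log x)^6 dx + O(n^6 · (log n)^6). For the integral, the leading term of ∫_1^n x^6 (log x)^6 dx is n^7/7 · (log n)^6 (by repeated integration by parts; each step lowers the log-exponent and produces a relatively O(1/log n) correction). Hence S_n ~ 6 · n^7 · (log n)^6 / 7.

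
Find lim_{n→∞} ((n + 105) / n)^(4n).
lim = e^420

Rewrite as (1 + 105/n)^(4n). By the standard limit (1 + x/n)^n → e^x, we have (1 + 105/n)^n → e^105, and raising to the 4th power gives e^420.
More precisely, ln[(1 + 105/n)^(4n)] = 4n · ln(1 + 105/n) = 4n · (105/n + O(1/n^2)) = 420 + O(1/n) → 420.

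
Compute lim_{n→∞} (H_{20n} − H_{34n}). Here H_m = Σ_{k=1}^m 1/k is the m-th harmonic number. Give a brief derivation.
lim = ln(20/34) = ln(10/17)

Euler-Maclaurin gives H_m = ln m + γ + 1/(2m) + O(1/m^2). The γ and O(1/m) terms cancel in the difference:
  H_{20n} − H_{34n} = ln(20n) − ln(34n) + O(1/n) = ln(20/34) + O(1/n).
Hence the limit is ln(20/34) = ln(10/17).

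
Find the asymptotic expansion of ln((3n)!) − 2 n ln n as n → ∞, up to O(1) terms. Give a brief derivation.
ln((3n)!) − 2 n ln n = n ln n + 3(ln 3 − 1) n + (1/2) ln(2π·3n) + O(1/n)

Stirling: ln((3n)!) = 3n ln(3n) − 3n + (1/2) ln(2π·3n) + O(1/n).
Expand 3n ln(3n) = 3n (ln n + ln 3) = 3n ln n + 3n ln 3.
Subtract 2n ln n: leading term is (3 − 2) n ln n = n ln n. The next term is 3n ln 3 − 3n = 3(ln 3 − 1) n. Then the (1/2) ln(2π·3n) correction.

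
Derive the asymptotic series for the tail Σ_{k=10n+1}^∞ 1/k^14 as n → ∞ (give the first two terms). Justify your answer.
Σ_{k>10n} 1/k^14 = 1/(13 · (10n)^13) − 1/(2 · (10n)^14) + O(1/(10n)^15)

Compare to the integral: ∫_{10n}^∞ x^(−14) dx = [−x^(−13)/13]_{10n}^∞ = 1/((14−1)·(10n)^13). The Euler-Maclaurin correction adds −f(10n)/2 = −1/(2·(10n)^14). Euler-Maclaurin then gives
  Σ_{k>10n} 1/k^14 = ∫_{10n}^∞ dx/x^14 − 1/(2·(10n)^14) + O(1/(10n)^15).
(Equivalently this is ζ(14) − Σ_{k≤10n} 1/k^14.)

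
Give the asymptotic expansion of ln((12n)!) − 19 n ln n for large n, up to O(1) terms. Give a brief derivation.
ln((12n)!) − 19 n ln n = −7 n ln n + 12(ln 12 − 1) n + (1/2) ln(2π·12n) + O(1/n)

Stirling: ln((12n)!) = 12n ln(12n) − 12n + (1/2) ln(2π·12n) + O(1/n).
Expand 12n ln(12n) = 12n (ln n + ln 12) = 12n ln n + 12n ln 12.
Subtract 19n ln n: leading term is (12 − 19) n ln n = −7 n ln n. The next term is 12n ln 12 − 12n = 12(ln 12 − 1) n. Then the (1/2) ln(2π·12n) correction.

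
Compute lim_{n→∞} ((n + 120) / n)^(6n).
lim = e^720

Rewrite as (1 + 120/n)^(6n). By the standard limit (1 + x/n)^n → e^x, we have (1 + 120/n)^n → e^120, and raising to the 6th power gives e^720.
More precisely, ln[(1 + 120/n)^(6n)] = 6n · ln(1 + 120/n) = 6n · (120/n + O(1/n^2)) = 720 + O(1/n) → 720.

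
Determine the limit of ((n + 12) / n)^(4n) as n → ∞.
lim = e^48

Rewrite as (1 + 12/n)^(4n). By the standard limit (1 + x/n)^n → e^x, we have (1 + 12/n)^n → e^12, and raising to the 4th power gives e^48.
More precisely, ln[(1 + 12/n)^(4n)] = 4n · ln(1 + 12/n) = 4n · (12/n + O(1/n^2)) = 48 + O(1/n) → 48.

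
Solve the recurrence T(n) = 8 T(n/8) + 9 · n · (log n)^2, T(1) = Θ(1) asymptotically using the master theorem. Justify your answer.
T(n) = Θ(n · (log n)^3)

Here log_8 8 = 1 and f(n) = 9 · n · (log n)^2 = Θ(n^(log_8 8) · (log n)^2). This is the extended Case 2 of the master theorem (f matches the critical exponent up to log factors), giving T(n) = Θ(n^(log_8 8) · (log n)^(2+1)) = Θ(n · (log n)^3).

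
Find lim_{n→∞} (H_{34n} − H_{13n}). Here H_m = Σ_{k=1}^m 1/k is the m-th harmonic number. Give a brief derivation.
lim = ln(34/13)

Euler-Maclaurin gives H_m = ln m + γ + 1/(2m) + O(1/m^2). The γ and O(1/m) terms cancel in the difference:
  H_{34n} − H_{13n} = ln(34n) − ln(13n) + O(1/n) = ln(34/13) + O(1/n).
Hence the limit is ln(34/13).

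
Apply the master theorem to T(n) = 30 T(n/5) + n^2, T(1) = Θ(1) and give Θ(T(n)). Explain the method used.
T(n) = Θ(n^(log_5 30))

Master theorem: compare f(n) = n^2 to n^(log_5 30) where log_5 30 ≈ 2.113. Since 2 < log_5 30, we have f(n) = O(n^(log_5 30 − ε)) for some ε > 0 — Case 1. Hence T(n) = Θ(n^(log_5 30)).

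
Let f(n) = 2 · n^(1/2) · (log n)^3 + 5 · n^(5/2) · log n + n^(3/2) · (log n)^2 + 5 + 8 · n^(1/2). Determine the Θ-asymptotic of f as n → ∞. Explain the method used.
f(n) ∈ Θ(n^(5/2) · log n)

Compare the terms by growth order. For large n, n^a · (log n)^b dominates n^a' · (log n)^b' iff a > a', or (a = a' and b > b'). Ranking the 5 terms shows the dominant one is 5 · n^(5/2) · log n. Hence f(n) ∈ Θ(n^(5/2) · log n).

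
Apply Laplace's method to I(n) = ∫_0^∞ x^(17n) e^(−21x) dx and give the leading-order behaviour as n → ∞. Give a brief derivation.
I(n) ~ (sqrt(2π·17n) / 21) · (17n/(21e))^(17n)

Write the integrand as exp(17n ln x − 21x) and set f(x) = 17n ln x − 21x. Then f'(x) = 17n/x − 21 = 0 at x* = 17n/21, and f''(x*) = −17n/x*^2 = −21^2/(17n). Laplace's method (interior maximum) gives
  I(n) ~ e^(f(x*)) · sqrt(2π / |f''(x*)|)
        = exp(17n ln(17n/21) − 17n) · sqrt(2π · 17n / 21^2)
        = (17n/21)^(17n) e^(−17n) · sqrt(2π·17n) / 21
        = (sqrt(2π·17n) / 21) · (17n/(21e))^(17n).
This matches Γ(17n+1)/21^(17n+1) with Stirling applied to Γ.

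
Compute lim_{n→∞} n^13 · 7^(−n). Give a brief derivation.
lim = 0

Exponentials with base > 1 dominate every fixed polynomial: for any fixed c, n^c / 7^n → 0 as n → ∞ (e.g. by the ratio test, or by writing 7^n = e^(n ln 7) and noting e^(n ln 7) / n^c → ∞). Hence n^13 · 7^(−n) = n^13 / 7^n → 0.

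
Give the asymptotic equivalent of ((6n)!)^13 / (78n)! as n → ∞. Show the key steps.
((6n)!)^13/(78n)! ~ ((2π·6n)^(12/2) / sqrt(13)) · 13^(−13·6n)  →  0

Write N = 6n. Stirling: N! ~ sqrt(2π N)(N/e)^N and (13N)! ~ sqrt(2π·13N)·(13N/e)^(13N).
  (N!)^13/(13N)! ~ (2π N)^(13/2) (N/e)^(13N) / [sqrt(2π·13N) (13N/e)^(13N)]
     = (2π N)^(13/2) / sqrt(2π·13N) · (N/(13N))^(13N)
     = (2π N)^((13−1)/2) / sqrt(13) · 13^(−13N).
Since 13^13 > 1, the factor 13^(−13N) decays exponentially, so the ratio → 0. Substituting N = 6n gives the stated form.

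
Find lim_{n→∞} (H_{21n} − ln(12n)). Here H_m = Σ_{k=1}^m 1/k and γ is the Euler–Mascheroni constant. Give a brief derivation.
lim = ln(7/4) + γ

By Euler-Maclaurin, H_m = ln m + γ + O(1/m). So
  H_{21n} − ln(12n) = ln(21n) + γ − ln(12n) + O(1/n)
                       = ln(21/12) + γ + O(1/n).
Hence the limit is ln(21/12) + γ (= ln(7/4)).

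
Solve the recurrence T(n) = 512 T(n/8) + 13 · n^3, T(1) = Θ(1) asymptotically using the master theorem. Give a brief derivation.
T(n) = Θ(n^3 log n)

log_8 512 = 3, and f(n) = 13 · n^3 = Θ(n^(log_8 512)). This is Case 2 of the master theorem: T(n) = Θ(f(n) · log n) = Θ(n^3 log n).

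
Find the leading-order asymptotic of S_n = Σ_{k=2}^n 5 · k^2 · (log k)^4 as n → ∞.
S_n ~ 5 · n^3 · (log n)^4 / 3

By integral comparison, S_n = ∫_1^n 5 · x^2 · (log x)^4 dx + O(n^2 · (log n)^4). For the integral, the leading term of ∫_1^n x^2 (log x)^4 dx is n^3/3 · (log n)^4 (by repeated integration by parts; each step lowers the log-exponent and produces a relatively O(1/log n) correction). Hence S_n ~ 5 · n^3 · (log n)^4 / 3.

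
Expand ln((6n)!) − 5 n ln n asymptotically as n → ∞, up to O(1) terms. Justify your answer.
ln((6n)!) − 5 n ln n = n ln n + 6(ln 6 − 1) n + (1/2) ln(2π·6n) + O(1/n)

Stirling: ln((6n)!) = 6n ln(6n) − 6n + (1/2) ln(2π·6n) + O(1/n).
Expand 6n ln(6n) = 6n (ln n + ln 6) = 6n ln n + 6n ln 6.
Subtract 5n ln n: leading term is (6 − 5) n ln n = n ln n. The next term is 6n ln 6 − 6n = 6(ln 6 − 1) n. Then the (1/2) ln(2π·6n) correction.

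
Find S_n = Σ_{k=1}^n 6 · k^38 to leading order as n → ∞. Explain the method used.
S_n ~ 2 · n^39 / 13

By integral comparison (Euler-Maclaurin), Σ_{k=1}^n 6 · k^38 = 6 · ∫_0^n x^38 dx + O(n^38) = 6 · n^39/39 = 2 · n^39 / 13 + O(n^38). (Equivalently, Faulhaber's formula gives the same leading term.)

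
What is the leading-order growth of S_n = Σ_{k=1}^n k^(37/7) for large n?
S_n ~ (7/44) · n^(44/7)

Integral comparison: Σ_{k=1}^n k^(37/7) = ∫_0^n x^(37/7) dx + O(n^(37/7)). The integral is n^(1 + 37/7) / (1 + 37/7) = n^((37+7)/7) / ((37+7)/7) = (7/44) · n^(44/7).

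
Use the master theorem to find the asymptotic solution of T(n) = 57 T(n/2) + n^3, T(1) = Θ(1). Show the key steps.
T(n) = Θ(n^(log_2 57))

Master theorem: compare f(n) = n^3 to n^(log_2 57) where log_2 57 ≈ 5.833. Since 3 < log_2 57, we have f(n) = O(n^(log_2 57 − ε)) for some ε > 0 — Case 1. Hence T(n) = Θ(n^(log_2 57)).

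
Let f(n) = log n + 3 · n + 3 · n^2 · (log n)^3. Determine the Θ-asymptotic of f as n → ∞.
f(n) ∈ Θ(n^2 · (log n)^3)

Compare the terms by growth order. For large n, n^a · (log n)^b dominates n^a' · (log n)^b' iff a > a', or (a = a' and b > b'). Ranking the 3 terms shows the dominant one is 3 · n^2 · (log n)^3. Hence f(n) ∈ Θ(n^2 · (log n)^3).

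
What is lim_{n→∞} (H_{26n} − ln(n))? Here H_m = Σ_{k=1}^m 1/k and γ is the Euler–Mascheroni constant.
lim = ln 26 + γ

By Euler-Maclaurin, H_m = ln m + γ + O(1/m). So
  H_{26n} − ln(n) = ln(26n) + γ − ln(n) + O(1/n)
                       = ln(26/1) + γ + O(1/n).
Hence the limit is ln(26/1) + γ.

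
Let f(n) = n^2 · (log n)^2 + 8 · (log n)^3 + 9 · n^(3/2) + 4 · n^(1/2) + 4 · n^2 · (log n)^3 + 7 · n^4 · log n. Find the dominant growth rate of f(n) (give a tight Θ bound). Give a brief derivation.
f(n) ∈ Θ(n^4 · log n)

Compare the terms by growth order. For large n, n^a · (log n)^b dominates n^a' · (log n)^b' iff a > a', or (a = a' and b > b'). Ranking the 6 terms shows the dominant one is 7 · n^4 · log n. Hence f(n) ∈ Θ(n^4 · log n).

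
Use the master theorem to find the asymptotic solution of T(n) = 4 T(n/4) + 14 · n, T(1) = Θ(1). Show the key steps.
T(n) = Θ(n log n)

log_4 4 = 1, and f(n) = 14 · n = Θ(n^(log_4 4)). This is Case 2 of the master theorem: T(n) = Θ(f(n) · log n) = Θ(n log n).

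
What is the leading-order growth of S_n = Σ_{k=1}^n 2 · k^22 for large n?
S_n ~ 2 · n^23 / 23

By integral comparison (Euler-Maclaurin), Σ_{k=1}^n 2 · k^22 = 2 · ∫_0^n x^22 dx + O(n^22) = 2 · n^23/23 + O(n^22). (Equivalently, Faulhaber's formula gives the same leading term.)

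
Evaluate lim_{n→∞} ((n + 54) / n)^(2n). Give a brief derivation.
lim = e^108

Rewrite as (1 + 54/n)^(2n). By the standard limit (1 + x/n)^n → e^x, we have (1 + 54/n)^n → e^54, and raising to the 2nd power gives e^108.
More precisely, ln[(1 + 54/n)^(2n)] = 2n · ln(1 + 54/n) = 2n · (54/n + O(1/n^2)) = 108 + O(1/n) → 108.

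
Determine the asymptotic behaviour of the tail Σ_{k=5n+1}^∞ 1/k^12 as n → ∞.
Σ_{k>5n} 1/k^12 ~ 1/(11 · (5n)^11)

Compare to the integral: ∫_{5n}^∞ x^(−12) dx = [−x^(−11)/11]_{5n}^∞ = 1/((12−1)·(5n)^11). Euler-Maclaurin then gives
  Σ_{k>5n} 1/k^12 = ∫_{5n}^∞ dx/x^12 − 1/(2·(5n)^12) + O(1/(5n)^13).
(Equivalently this is ζ(12) − Σ_{k≤5n} 1/k^12.)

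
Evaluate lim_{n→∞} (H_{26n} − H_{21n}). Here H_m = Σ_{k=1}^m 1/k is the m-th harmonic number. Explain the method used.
lim = ln(26/21)

Euler-Maclaurin gives H_m = ln m + γ + 1/(2m) + O(1/m^2). The γ and O(1/m) terms cancel in the difference:
  H_{26n} − H_{21n} = ln(26n) − ln(21n) + O(1/n) = ln(26/21) + O(1/n).
Hence the limit is ln(26/21).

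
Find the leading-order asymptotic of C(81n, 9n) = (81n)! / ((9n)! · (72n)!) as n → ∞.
C(81n, 9n) ~ (387420489/16777216)^(9n) · sqrt(9/(16π·9n))

Write N = 9n. Apply Stirling to each factorial:
  (9N)! ~ sqrt(2π·9N) · (9N/e)^(9N),
  N! ~ sqrt(2π N) · (N/e)^N,
  (8N)! ~ sqrt(2π·8N) · (8N/e)^(8N).
The exponential factors combine to (9N)^(9N) / (N^N · (8N)^(8N)) = 9^(9N)/8^(8N) = (9^9/8^8)^N = (387420489/16777216)^N.
The square-root prefactors combine to sqrt(2π·9N) / (sqrt(2π N)·sqrt(2π·8N)) = sqrt(9 / (2π·8·N)) = sqrt(9/(16π·9n)).
Substituting N = 9n: C(81n, 9n) ~ (387420489/16777216)^(9n) · sqrt(9/(16π·9n)).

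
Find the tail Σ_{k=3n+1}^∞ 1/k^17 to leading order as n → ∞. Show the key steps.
Σ_{k>3n} 1/k^17 ~ 1/(16 · (3n)^16)

Compare to the integral: ∫_{3n}^∞ x^(−17) dx = [−x^(−16)/16]_{3n}^∞ = 1/((17−1)·(3n)^16). Euler-Maclaurin then gives
  Σ_{k>3n} 1/k^17 = ∫_{3n}^∞ dx/x^17 − 1/(2·(3n)^17) + O(1/(3n)^18).
(Equivalently this is ζ(17) − Σ_{k≤3n} 1/k^17.)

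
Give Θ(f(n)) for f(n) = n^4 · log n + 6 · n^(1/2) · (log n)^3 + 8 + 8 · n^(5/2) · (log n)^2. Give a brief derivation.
f(n) ∈ Θ(n^4 · log n)

Compare the terms by growth order. For large n, n^a · (log n)^b dominates n^a' · (log n)^b' iff a > a', or (a = a' and b > b'). Ranking the 4 terms shows the dominant one is n^4 · log n. Hence f(n) ∈ Θ(n^4 · log n).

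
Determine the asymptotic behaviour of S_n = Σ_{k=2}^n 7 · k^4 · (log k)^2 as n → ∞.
S_n ~ 7 · n^5 · (log n)^2 / 5

By integral comparison, S_n = ∫_1^n 7 · x^4 · (log x)^2 dx + O(n^4 · (log n)^2). For the integral, the leading term of ∫_1^n x^4 (log x)^2 dx is n^5/5 · (log n)^2 (by repeated integration by parts; each step lowers the log-exponent and produces a relatively O(1/log n) correction). Hence S_n ~ 7 · n^5 · (log n)^2 / 5.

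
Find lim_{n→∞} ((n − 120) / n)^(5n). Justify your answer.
lim = e^(−600)

Rewrite as (1 − 120/n)^(5n). By the standard limit (1 + x/n)^n → e^x, we have (1 − 120/n)^n → e^(−120), and raising to the 5th power gives e^(−600).
More precisely, ln[(1 − 120/n)^(5n)] = 5n · ln(1 − 120/n) = 5n · (-120/n + O(1/n^2)) = -600 + O(1/n) → -600.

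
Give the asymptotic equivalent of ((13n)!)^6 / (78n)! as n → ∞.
((13n)!)^6/(78n)! ~ ((2π·13n)^(5/2) / sqrt(6)) · 6^(−6·13n)  →  0

Write N = 13n. Stirling: N! ~ sqrt(2π N)(N/e)^N and (6N)! ~ sqrt(2π·6N)·(6N/e)^(6N).
  (N!)^6/(6N)! ~ (2π N)^(6/2) (N/e)^(6N) / [sqrt(2π·6N) (6N/e)^(6N)]
     = (2π N)^(6/2) / sqrt(2π·6N) · (N/(6N))^(6N)
     = (2π N)^((6−1)/2) / sqrt(6) · 6^(−6N).
Since 6^6 > 1, the factor 6^(−6N) decays exponentially, so the ratio → 0. Substituting N = 13n gives the stated form.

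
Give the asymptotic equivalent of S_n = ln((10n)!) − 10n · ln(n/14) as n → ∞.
S_n ~ 10n · (ln 140 − 1) + O(ln n)

Stirling: ln((10n)!) = 10n ln(10n) − 10n + O(ln n).
  S_n = 10n ln(10n) − 10n − 10n ln(n/14) + O(ln n)
      = 10n ln(10n) − 10n ln n + 10n ln 14 − 10n + O(ln n)
      = 10n ln 10 + 10n ln 14 − 10n + O(ln n)
      = 10n (ln 140 − 1) + O(ln n).
Numerically ln(140) − 1 ≈ 3.9416.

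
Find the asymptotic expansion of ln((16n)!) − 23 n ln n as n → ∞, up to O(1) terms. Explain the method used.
ln((16n)!) − 23 n ln n = −7 n ln n + 16(ln 16 − 1) n + (1/2) ln(2π·16n) + O(1/n)

Stirling: ln((16n)!) = 16n ln(16n) − 16n + (1/2) ln(2π·16n) + O(1/n).
Expand 16n ln(16n) = 16n (ln n + ln 16) = 16n ln n + 16n ln 16.
Subtract 23n ln n: leading term is (16 − 23) n ln n = −7 n ln n. The next term is 16n ln 16 − 16n = 16(ln 16 − 1) n. Then the (1/2) ln(2π·16n) correction.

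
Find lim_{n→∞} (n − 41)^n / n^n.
lim = e^(−41)

Rewrite as (1 − 41/n)^(n). By the standard limit (1 + x/n)^n → e^x, we have (1 − 41/n)^n → e^(−41), and raising to the 1st power gives e^(−41).
More precisely, ln[(1 − 41/n)^(n)] = n · ln(1 − 41/n) = n · (-41/n + O(1/n^2)) = -41 + O(1/n) → -41.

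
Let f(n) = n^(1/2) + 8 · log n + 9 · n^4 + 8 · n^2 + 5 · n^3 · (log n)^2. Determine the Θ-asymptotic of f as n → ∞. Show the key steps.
f(n) ∈ Θ(n^4)

Compare the terms by growth order. For large n, n^a · (log n)^b dominates n^a' · (log n)^b' iff a > a', or (a = a' and b > b'). Ranking the 5 terms shows the dominant one is 9 · n^4. Hence f(n) ∈ Θ(n^4).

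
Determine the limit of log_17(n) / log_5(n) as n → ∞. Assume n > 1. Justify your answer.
lim = ln(5) / ln(17) = log_17(5)

Change of base: log_17(n) = ln n / ln 17 and log_5(n) = ln n / ln 5. The ratio is (ln n / ln 17) · (ln 5 / ln n) = ln 5 / ln 17, a constant independent of n. So the limit is ln 5 / ln 17 = log_17(5).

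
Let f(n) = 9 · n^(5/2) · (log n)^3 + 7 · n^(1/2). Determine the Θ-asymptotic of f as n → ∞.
f(n) ∈ Θ(n^(5/2) · (log n)^3)

Compare the terms by growth order. For large n, n^a · (log n)^b dominates n^a' · (log n)^b' iff a > a', or (a = a' and b > b'). Ranking the 2 terms shows the dominant one is 9 · n^(5/2) · (log n)^3. Hence f(n) ∈ Θ(n^(5/2) · (log n)^3).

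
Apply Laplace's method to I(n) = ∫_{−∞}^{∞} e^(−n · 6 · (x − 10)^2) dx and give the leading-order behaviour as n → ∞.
I(n) = sqrt(π/(6n))

Here φ(x) = 6 · (x − 10)^2 has its unique minimum at x* = 10 with φ(x*) = 0 and φ''(x*) = 12. Laplace's method gives
  I(n) ~ e^(−n φ(x*)) · sqrt(2π / (n · φ''(x*))) = sqrt(2π / (12n)) = sqrt(π/(6n)).
This is exact: substituting u = (x − 10)·sqrt(6n) gives I(n) = (1/sqrt(6n)) ∫_{−∞}^{∞} e^(−u^2) du = sqrt(π/(6n)).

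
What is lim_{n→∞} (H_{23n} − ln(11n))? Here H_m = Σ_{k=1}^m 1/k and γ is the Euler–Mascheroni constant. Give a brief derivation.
lim = ln(23/11) + γ

By Euler-Maclaurin, H_m = ln m + γ + O(1/m). So
  H_{23n} − ln(11n) = ln(23n) + γ − ln(11n) + O(1/n)
                       = ln(23/11) + γ + O(1/n).
Hence the limit is ln(23/11) + γ.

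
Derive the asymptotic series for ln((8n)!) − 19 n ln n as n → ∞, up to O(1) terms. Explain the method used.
ln((8n)!) − 19 n ln n = −11 n ln n + 8(ln 8 − 1) n + (1/2) ln(2π·8n) + O(1/n)

Stirling: ln((8n)!) = 8n ln(8n) − 8n + (1/2) ln(2π·8n) + O(1/n).
Expand 8n ln(8n) = 8n (ln n + ln 8) = 8n ln n + 8n ln 8.
Subtract 19n ln n: leading term is (8 − 19) n ln n = −11 n ln n. The next term is 8n ln 8 − 8n = 8(ln 8 − 1) n. Then the (1/2) ln(2π·8n) correction.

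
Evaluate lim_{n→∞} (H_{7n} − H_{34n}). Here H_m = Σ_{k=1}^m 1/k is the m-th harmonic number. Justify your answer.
lim = ln(7/34)

Euler-Maclaurin gives H_m = ln m + γ + 1/(2m) + O(1/m^2). The γ and O(1/m) terms cancel in the difference:
  H_{7n} − H_{34n} = ln(7n) − ln(34n) + O(1/n) = ln(7/34) + O(1/n).
Hence the limit is ln(7/34).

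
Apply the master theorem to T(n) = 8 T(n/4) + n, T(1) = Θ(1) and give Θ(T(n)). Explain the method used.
T(n) = Θ(n^(log_4 8))

Master theorem: compare f(n) = n to n^(log_4 8) where log_4 8 ≈ 1.500. Since 1 < log_4 8, we have f(n) = O(n^(log_4 8 − ε)) for some ε > 0 — Case 1. Hence T(n) = Θ(n^(log_4 8)).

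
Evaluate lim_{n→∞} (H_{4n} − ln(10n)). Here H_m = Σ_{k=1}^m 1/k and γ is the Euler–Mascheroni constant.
lim = ln(2/5) + γ

By Euler-Maclaurin, H_m = ln m + γ + O(1/m). So
  H_{4n} − ln(10n) = ln(4n) + γ − ln(10n) + O(1/n)
                       = ln(4/10) + γ + O(1/n).
Hence the limit is ln(4/10) + γ (= ln(2/5)).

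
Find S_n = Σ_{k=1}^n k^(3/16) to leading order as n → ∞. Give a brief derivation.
S_n ~ (16/19) · n^(19/16)

Integral comparison: Σ_{k=1}^n k^(3/16) = ∫_0^n x^(3/16) dx + O(n^(3/16)). The integral is n^(1 + 3/16) / (1 + 3/16) = n^((3+16)/16) / ((3+16)/16) = (16/19) · n^(19/16).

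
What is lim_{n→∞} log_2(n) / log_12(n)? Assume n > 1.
lim = ln(12) / ln(2) = log_2(12)

Change of base: log_2(n) = ln n / ln 2 and log_12(n) = ln n / ln 12. The ratio is (ln n / ln 2) · (ln 12 / ln n) = ln 12 / ln 2, a constant independent of n. So the limit is ln 12 / ln 2 = log_2(12).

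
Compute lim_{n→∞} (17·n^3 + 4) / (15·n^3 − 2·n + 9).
lim = 17/15

For large n the leading n^3 terms dominate both numerator and denominator. Dividing top and bottom by n^3, every other term tends to 0, leaving 17/15.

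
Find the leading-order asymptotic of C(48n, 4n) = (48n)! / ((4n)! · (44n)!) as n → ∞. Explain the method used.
C(48n, 4n) ~ (8916100448256/285311670611)^(4n) · sqrt(6/(11π·4n))

Write N = 4n. Apply Stirling to each factorial:
  (12N)! ~ sqrt(2π·12N) · (12N/e)^(12N),
  N! ~ sqrt(2π N) · (N/e)^N,
  (11N)! ~ sqrt(2π·11N) · (11N/e)^(11N).
The exponential factors combine to (12N)^(12N) / (N^N · (11N)^(11N)) = 12^(12N)/11^(11N) = (12^12/11^11)^N = (8916100448256/285311670611)^N.
The square-root prefactors combine to sqrt(2π·12N) / (sqrt(2π N)·sqrt(2π·11N)) = sqrt(12 / (2π·11·N)) = sqrt(6/(11π·4n)).
Substituting N = 4n: C(48n, 4n) ~ (8916100448256/285311670611)^(4n) · sqrt(6/(11π·4n)).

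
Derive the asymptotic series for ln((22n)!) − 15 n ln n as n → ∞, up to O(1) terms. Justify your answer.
ln((22n)!) − 15 n ln n = 7 n ln n + 22(ln 22 − 1) n + (1/2) ln(2π·22n) + O(1/n)

Stirling: ln((22n)!) = 22n ln(22n) − 22n + (1/2) ln(2π·22n) + O(1/n).
Expand 22n ln(22n) = 22n (ln n + ln 22) = 22n ln n + 22n ln 22.
Subtract 15n ln n: leading term is (22 − 15) n ln n = 7 n ln n. The next term is 22n ln 22 − 22n = 22(ln 22 − 1) n. Then the (1/2) ln(2π·22n) correction.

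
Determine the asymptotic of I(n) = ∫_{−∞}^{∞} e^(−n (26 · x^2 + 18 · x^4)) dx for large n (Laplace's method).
I(n) ~ sqrt(π/(26n))

φ(x) = 26 · x^2 + 18 · x^4 has its unique global minimum at x* = 0 (since φ'(x) = 52x + 72x^3 = 0 only at x = 0 for real x with both coefficients positive, and φ → ∞ as |x| → ∞). At x* = 0, φ(0) = 0 and φ''(0) = 52. Laplace's method then gives
  I(n) ~ sqrt(2π / (n · φ''(0))) · e^(−n φ(0)) = sqrt(2π / (52n)) = sqrt(π/(26n)).
The 18 · x^4 term contributes only at subleading order (an O(1/n) relative correction).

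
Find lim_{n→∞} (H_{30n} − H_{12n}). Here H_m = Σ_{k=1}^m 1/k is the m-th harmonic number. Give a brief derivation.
lim = ln(30/12) = ln(5/2)

Euler-Maclaurin gives H_m = ln m + γ + 1/(2m) + O(1/m^2). The γ and O(1/m) terms cancel in the difference:
  H_{30n} − H_{12n} = ln(30n) − ln(12n) + O(1/n) = ln(30/12) + O(1/n).
Hence the limit is ln(30/12) = ln(5/2).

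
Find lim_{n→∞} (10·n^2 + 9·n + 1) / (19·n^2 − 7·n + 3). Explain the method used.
lim = 10/19

For large n the leading n^2 terms dominate both numerator and denominator. Dividing top and bottom by n^2, every other term tends to 0, leaving 10/19.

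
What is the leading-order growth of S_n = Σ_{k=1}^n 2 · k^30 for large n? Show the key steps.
S_n ~ 2 · n^31 / 31

By integral comparison (Euler-Maclaurin), Σ_{k=1}^n 2 · k^30 = 2 · ∫_0^n x^30 dx + O(n^30) = 2 · n^31/31 + O(n^30). (Equivalently, Faulhaber's formula gives the same leading term.)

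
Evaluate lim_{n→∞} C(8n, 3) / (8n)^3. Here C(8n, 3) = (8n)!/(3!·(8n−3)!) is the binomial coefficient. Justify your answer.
lim = 1/3! = 1/6

With N = 8n → ∞: C(N, 3) / N^3 = [N(N−1)…(N−2)] / (3! · N^3) = (1/3!) · 1 · (1 − 1/(8n)) · (1 − 2/(8n)). Each factor → 1 as N → ∞, so the limit is 1/3! = 1/6.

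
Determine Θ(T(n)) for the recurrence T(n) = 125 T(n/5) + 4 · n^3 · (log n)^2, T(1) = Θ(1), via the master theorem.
T(n) = Θ(n^3 · (log n)^3)

Here log_5 125 = 3 and f(n) = 4 · n^3 · (log n)^2 = Θ(n^(log_5 125) · (log n)^2). This is the extended Case 2 of the master theorem (f matches the critical exponent up to log factors), giving T(n) = Θ(n^(log_5 125) · (log n)^(2+1)) = Θ(n^3 · (log n)^3).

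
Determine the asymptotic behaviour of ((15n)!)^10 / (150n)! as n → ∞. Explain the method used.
((15n)!)^10/(150n)! ~ ((2π·15n)^(9/2) / sqrt(10)) · 10^(−10·15n)  →  0

Write N = 15n. Stirling: N! ~ sqrt(2π N)(N/e)^N and (10N)! ~ sqrt(2π·10N)·(10N/e)^(10N).
  (N!)^10/(10N)! ~ (2π N)^(10/2) (N/e)^(10N) / [sqrt(2π·10N) (10N/e)^(10N)]
     = (2π N)^(10/2) / sqrt(2π·10N) · (N/(10N))^(10N)
     = (2π N)^((10−1)/2) / sqrt(10) · 10^(−10N).
Since 10^10 > 1, the factor 10^(−10N) decays exponentially, so the ratio → 0. Substituting N = 15n gives the stated form.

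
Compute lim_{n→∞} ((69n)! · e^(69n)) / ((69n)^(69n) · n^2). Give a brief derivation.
lim = 0

Stirling: (69n)! ~ sqrt(2π·69n) · (69n/e)^(69n). Hence
  (69n)! · e^(69n) / (69n)^(69n) ~ sqrt(2π·69n).
Dividing by n^2: sqrt(2π·69n) / n^2 = sqrt(2π·69) · n^((1−4)/2), so the expression behaves like sqrt(2π·69) · n^((1−4)/2) → 0.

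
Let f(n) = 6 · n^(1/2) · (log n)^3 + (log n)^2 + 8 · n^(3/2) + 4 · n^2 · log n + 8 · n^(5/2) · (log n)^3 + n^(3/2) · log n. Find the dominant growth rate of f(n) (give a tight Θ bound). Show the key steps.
f(n) ∈ Θ(n^(5/2) · (log n)^3)

Compare the terms by growth order. For large n, n^a · (log n)^b dominates n^a' · (log n)^b' iff a > a', or (a = a' and b > b'). Ranking the 6 terms shows the dominant one is 8 · n^(5/2) · (log n)^3. Hence f(n) ∈ Θ(n^(5/2) · (log n)^3).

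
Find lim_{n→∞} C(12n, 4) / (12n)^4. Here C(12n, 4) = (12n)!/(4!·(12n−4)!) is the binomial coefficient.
lim = 1/4! = 1/24

With N = 12n → ∞: C(N, 4) / N^4 = [N(N−1)…(N−3)] / (4! · N^4) = (1/4!) · 1 · (1 − 1/(12n)) · (1 − 2/(12n)) · (1 − 3/(12n)). Each factor → 1 as N → ∞, so the limit is 1/4! = 1/24.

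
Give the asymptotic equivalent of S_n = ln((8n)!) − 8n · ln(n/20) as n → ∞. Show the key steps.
S_n ~ 8n · (ln 160 − 1) + O(ln n)

Stirling: ln((8n)!) = 8n ln(8n) − 8n + O(ln n).
  S_n = 8n ln(8n) − 8n − 8n ln(n/20) + O(ln n)
      = 8n ln(8n) − 8n ln n + 8n ln 20 − 8n + O(ln n)
      = 8n ln 8 + 8n ln 20 − 8n + O(ln n)
      = 8n (ln 160 − 1) + O(ln n).
Numerically ln(160) − 1 ≈ 4.0752.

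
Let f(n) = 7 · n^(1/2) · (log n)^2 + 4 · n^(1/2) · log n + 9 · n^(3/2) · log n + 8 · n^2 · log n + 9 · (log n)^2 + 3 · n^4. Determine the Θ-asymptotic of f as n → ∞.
f(n) ∈ Θ(n^4)

Compare the terms by growth order. For large n, n^a · (log n)^b dominates n^a' · (log n)^b' iff a > a', or (a = a' and b > b'). Ranking the 6 terms shows the dominant one is 3 · n^4. Hence f(n) ∈ Θ(n^4).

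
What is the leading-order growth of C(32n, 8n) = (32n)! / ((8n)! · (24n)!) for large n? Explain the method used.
C(32n, 8n) ~ (256/27)^(8n) · sqrt(2/(3π·8n))

Write N = 8n. Apply Stirling to each factorial:
  (4N)! ~ sqrt(2π·4N) · (4N/e)^(4N),
  N! ~ sqrt(2π N) · (N/e)^N,
  (3N)! ~ sqrt(2π·3N) · (3N/e)^(3N).
The exponential factors combine to (4N)^(4N) / (N^N · (3N)^(3N)) = 4^(4N)/3^(3N) = (4^4/3^3)^N = (256/27)^N.
The square-root prefactors combine to sqrt(2π·4N) / (sqrt(2π N)·sqrt(2π·3N)) = sqrt(4 / (2π·3·N)) = sqrt(2/(3π·8n)).
Substituting N = 8n: C(32n, 8n) ~ (256/27)^(8n) · sqrt(2/(3π·8n)).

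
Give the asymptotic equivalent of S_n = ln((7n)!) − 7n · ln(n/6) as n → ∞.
S_n ~ 7n · (ln 42 − 1) + O(ln n)

Stirling: ln((7n)!) = 7n ln(7n) − 7n + O(ln n).
  S_n = 7n ln(7n) − 7n − 7n ln(n/6) + O(ln n)
      = 7n ln(7n) − 7n ln n + 7n ln 6 − 7n + O(ln n)
      = 7n ln 7 + 7n ln 6 − 7n + O(ln n)
      = 7n (ln 42 − 1) + O(ln n).
Numerically ln(42) − 1 ≈ 2.7377.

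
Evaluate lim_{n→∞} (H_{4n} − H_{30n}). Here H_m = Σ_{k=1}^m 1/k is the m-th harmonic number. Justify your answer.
lim = ln(4/30) = ln(2/15)

Euler-Maclaurin gives H_m = ln m + γ + 1/(2m) + O(1/m^2). The γ and O(1/m) terms cancel in the difference:
  H_{4n} − H_{30n} = ln(4n) − ln(30n) + O(1/n) = ln(4/30) + O(1/n).
Hence the limit is ln(4/30) = ln(2/15).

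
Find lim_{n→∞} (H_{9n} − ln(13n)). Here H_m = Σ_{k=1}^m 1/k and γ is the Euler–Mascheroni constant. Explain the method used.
lim = ln(9/13) + γ

By Euler-Maclaurin, H_m = ln m + γ + O(1/m). So
  H_{9n} − ln(13n) = ln(9n) + γ − ln(13n) + O(1/n)
                       = ln(9/13) + γ + O(1/n).
Hence the limit is ln(9/13) + γ.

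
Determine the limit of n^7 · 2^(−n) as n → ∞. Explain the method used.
lim = 0

Exponentials with base > 1 dominate every fixed polynomial: for any fixed c, n^c / 2^n → 0 as n → ∞ (e.g. by the ratio test, or by writing 2^n = e^(n ln 2) and noting e^(n ln 2) / n^c → ∞). Hence n^7 · 2^(−n) = n^7 / 2^n → 0.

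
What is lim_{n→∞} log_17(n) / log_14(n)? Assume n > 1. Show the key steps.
lim = ln(14) / ln(17) = log_17(14)

Change of base: log_17(n) = ln n / ln 17 and log_14(n) = ln n / ln 14. The ratio is (ln n / ln 17) · (ln 14 / ln n) = ln 14 / ln 17, a constant independent of n. So the limit is ln 14 / ln 17 = log_17(14).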